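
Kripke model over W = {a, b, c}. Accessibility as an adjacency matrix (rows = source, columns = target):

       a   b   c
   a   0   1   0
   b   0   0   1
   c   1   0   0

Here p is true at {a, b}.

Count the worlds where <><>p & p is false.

2

a: <><>p is F, p is T. ✗
b: <><>p is T, p is T. ✓
c: <><>p is T, p is F. ✗
Satisfying worlds: {b}.
So <><>p & p fails at the other 2 worlds.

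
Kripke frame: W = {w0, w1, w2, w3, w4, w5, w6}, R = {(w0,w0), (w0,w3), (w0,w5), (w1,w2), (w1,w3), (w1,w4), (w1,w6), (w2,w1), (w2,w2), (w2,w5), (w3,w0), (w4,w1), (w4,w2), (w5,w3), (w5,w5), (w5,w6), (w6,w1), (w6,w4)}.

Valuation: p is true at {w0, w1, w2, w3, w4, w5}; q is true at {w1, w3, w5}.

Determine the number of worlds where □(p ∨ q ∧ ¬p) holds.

5

w0: successors {w0, w3, w5}; p ∨ q ∧ ¬p there: w0:T, w3:T, w5:T. ✓
w1: successors {w2, w3, w4, w6}; p ∨ q ∧ ¬p there: w2:T, w3:T, w4:T, w6:F. ✗
w2: successors {w1, w2, w5}; p ∨ q ∧ ¬p there: w1:T, w2:T, w5:T. ✓
w3: successors {w0}; p ∨ q ∧ ¬p there: w0:T. ✓
w4: successors {w1, w2}; p ∨ q ∧ ¬p there: w1:T, w2:T. ✓
w5: successors {w3, w5, w6}; p ∨ q ∧ ¬p there: w3:T, w5:T, w6:F. ✗
w6: successors {w1, w4}; p ∨ q ∧ ¬p there: w1:T, w4:T. ✓
Satisfying worlds: {w0, w2, w3, w4, w6}.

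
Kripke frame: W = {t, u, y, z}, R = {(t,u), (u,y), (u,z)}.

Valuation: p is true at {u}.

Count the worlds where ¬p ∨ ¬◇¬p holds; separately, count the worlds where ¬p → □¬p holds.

3 and 3

For ¬p ∨ ¬◇¬p:
t: ¬p is T, ¬◇¬p is T. ✓
u: ¬p is F, ¬◇¬p is F. ✗
y: ¬p is T, ¬◇¬p is T. ✓
z: ¬p is T, ¬◇¬p is T. ✓
— 3 worlds.
For ¬p → □¬p:
t: ¬p is T, □¬p is F. ✗
u: ¬p is F, □¬p is T. ✓
y: ¬p is T, □¬p is T. ✓
z: ¬p is T, □¬p is T. ✓
— 3 worlds.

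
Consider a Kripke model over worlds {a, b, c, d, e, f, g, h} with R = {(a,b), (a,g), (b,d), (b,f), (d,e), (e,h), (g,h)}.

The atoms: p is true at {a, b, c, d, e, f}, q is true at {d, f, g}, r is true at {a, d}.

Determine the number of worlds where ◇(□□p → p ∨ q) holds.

3

a: successors {b, g}; □□p → p ∨ q there: b:T, g:T. ✓
b: successors {d, f}; □□p → p ∨ q there: d:T, f:T. ✓
c: no successors, so ◇(□□p → p ∨ q) fails. ✗
d: successors {e}; □□p → p ∨ q there: e:T. ✓
e: successors {h}; □□p → p ∨ q there: h:F. ✗
f: no successors, so ◇(□□p → p ∨ q) fails. ✗
g: successors {h}; □□p → p ∨ q there: h:F. ✗
h: no successors, so ◇(□□p → p ∨ q) fails. ✗
Satisfying worlds: {a, b, d}.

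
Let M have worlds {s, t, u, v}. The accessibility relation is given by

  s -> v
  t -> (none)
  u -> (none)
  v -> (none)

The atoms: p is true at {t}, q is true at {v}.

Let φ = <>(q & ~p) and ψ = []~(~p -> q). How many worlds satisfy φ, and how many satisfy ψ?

1 and 3

For <>(q & ~p):
s: successors {v}; q & ~p there: v:T. ✓
t: no successors, so <>(q & ~p) fails. ✗
u: no successors, so <>(q & ~p) fails. ✗
v: no successors, so <>(q & ~p) fails. ✗
— 1 world.
For []~(~p -> q):
s: successors {v}; ~(~p -> q) there: v:F. ✗
t: no successors, so []~(~p -> q) holds vacuously. ✓
u: no successors, so []~(~p -> q) holds vacuously. ✓
v: no successors, so []~(~p -> q) holds vacuously. ✓
— 3 worlds.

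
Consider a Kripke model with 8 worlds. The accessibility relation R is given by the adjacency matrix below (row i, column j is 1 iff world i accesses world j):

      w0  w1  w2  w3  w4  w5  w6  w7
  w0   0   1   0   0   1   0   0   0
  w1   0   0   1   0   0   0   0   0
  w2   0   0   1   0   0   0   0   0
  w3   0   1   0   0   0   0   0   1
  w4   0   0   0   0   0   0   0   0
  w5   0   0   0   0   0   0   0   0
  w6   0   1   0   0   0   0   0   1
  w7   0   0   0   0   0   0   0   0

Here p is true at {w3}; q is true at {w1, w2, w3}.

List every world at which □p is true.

{w4, w5, w7}

w0: successors {w1, w4}; p there: w1:F, w4:F. ✗
w1: successors {w2}; p there: w2:F. ✗
w2: successors {w2}; p there: w2:F. ✗
w3: successors {w1, w7}; p there: w1:F, w7:F. ✗
w4: no successors, so □p holds vacuously. ✓
w5: no successors, so □p holds vacuously. ✓
w6: successors {w1, w7}; p there: w1:F, w7:F. ✗
w7: no successors, so □p holds vacuously. ✓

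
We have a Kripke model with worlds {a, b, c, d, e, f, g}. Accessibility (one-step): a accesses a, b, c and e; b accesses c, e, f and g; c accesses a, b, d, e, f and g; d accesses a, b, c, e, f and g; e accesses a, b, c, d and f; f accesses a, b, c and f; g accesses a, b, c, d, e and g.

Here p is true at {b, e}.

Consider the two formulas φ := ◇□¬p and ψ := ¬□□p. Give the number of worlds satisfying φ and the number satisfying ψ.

0 and 7

For ◇□¬p:
a: successors {a, b, c, e}; □¬p there: a:F, b:F, c:F, e:F. ✗
b: successors {c, e, f, g}; □¬p there: c:F, e:F, f:F, g:F. ✗
c: successors {a, b, d, e, f, g}; □¬p there: a:F, b:F, d:F, e:F, f:F, g:F. ✗
d: successors {a, b, c, e, f, g}; □¬p there: a:F, b:F, c:F, e:F, f:F, g:F. ✗
e: successors {a, b, c, d, f}; □¬p there: a:F, b:F, c:F, d:F, f:F. ✗
f: successors {a, b, c, f}; □¬p there: a:F, b:F, c:F, f:F. ✗
g: successors {a, b, c, d, e, g}; □¬p there: a:F, b:F, c:F, d:F, e:F, g:F. ✗
— 0 worlds.
For ¬□□p:
a: □□p is F. ✓
b: □□p is F. ✓
c: □□p is F. ✓
d: □□p is F. ✓
e: □□p is F. ✓
f: □□p is F. ✓
g: □□p is F. ✓
— 7 worlds.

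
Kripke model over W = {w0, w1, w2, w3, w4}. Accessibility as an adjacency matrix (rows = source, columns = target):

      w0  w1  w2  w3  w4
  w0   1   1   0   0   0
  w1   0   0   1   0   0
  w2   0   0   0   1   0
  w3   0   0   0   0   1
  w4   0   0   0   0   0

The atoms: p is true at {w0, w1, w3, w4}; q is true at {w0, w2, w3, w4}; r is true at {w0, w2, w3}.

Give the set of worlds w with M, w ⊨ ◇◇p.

w0: successors {w0, w1}; ◇p there: w0:T, w1:F. ✓
w1: successors {w2}; ◇p there: w2:T. ✓
w2: successors {w3}; ◇p there: w3:T. ✓
w3: successors {w4}; ◇p there: w4:F. ✗
w4: no successors, so ◇◇p fails. ✗

{w0, w1, w2}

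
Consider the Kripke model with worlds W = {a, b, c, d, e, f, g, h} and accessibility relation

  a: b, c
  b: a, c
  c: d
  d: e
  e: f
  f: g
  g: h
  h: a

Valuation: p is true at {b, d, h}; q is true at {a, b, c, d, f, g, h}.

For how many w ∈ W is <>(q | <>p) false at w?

a: successors {b, c}; q | <>p there: b:T, c:T. ✓
b: successors {a, c}; q | <>p there: a:T, c:T. ✓
c: successors {d}; q | <>p there: d:T. ✓
d: successors {e}; q | <>p there: e:F. ✗
e: successors {f}; q | <>p there: f:T. ✓
f: successors {g}; q | <>p there: g:T. ✓
g: successors {h}; q | <>p there: h:T. ✓
h: successors {a}; q | <>p there: a:T. ✓
Satisfying worlds: {a, b, c, e, f, g, h}.
So <>(q | <>p) fails at the other 1 world.

1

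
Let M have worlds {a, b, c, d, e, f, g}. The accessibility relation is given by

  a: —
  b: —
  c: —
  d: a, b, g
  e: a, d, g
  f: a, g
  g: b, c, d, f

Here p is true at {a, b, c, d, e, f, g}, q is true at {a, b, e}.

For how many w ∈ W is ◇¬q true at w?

4

a: no successors, so ◇¬q fails. ✗
b: no successors, so ◇¬q fails. ✗
c: no successors, so ◇¬q fails. ✗
d: successors {a, b, g}; ¬q there: a:F, b:F, g:T. ✓
e: successors {a, d, g}; ¬q there: a:F, d:T, g:T. ✓
f: successors {a, g}; ¬q there: a:F, g:T. ✓
g: successors {b, c, d, f}; ¬q there: b:F, c:T, d:T, f:T. ✓
Satisfying worlds: {d, e, f, g}.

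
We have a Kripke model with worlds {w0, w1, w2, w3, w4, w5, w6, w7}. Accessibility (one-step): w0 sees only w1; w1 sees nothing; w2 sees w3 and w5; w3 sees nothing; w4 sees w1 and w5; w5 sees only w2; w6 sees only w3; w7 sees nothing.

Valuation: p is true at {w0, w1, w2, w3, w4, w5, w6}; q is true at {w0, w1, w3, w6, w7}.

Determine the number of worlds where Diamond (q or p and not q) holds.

5

w0: successors {w1}; q or p and not q there: w1:T. ✓
w1: no successors, so Diamond (q or p and not q) fails. ✗
w2: successors {w3, w5}; q or p and not q there: w3:T, w5:T. ✓
w3: no successors, so Diamond (q or p and not q) fails. ✗
w4: successors {w1, w5}; q or p and not q there: w1:T, w5:T. ✓
w5: successors {w2}; q or p and not q there: w2:T. ✓
w6: successors {w3}; q or p and not q there: w3:T. ✓
w7: no successors, so Diamond (q or p and not q) fails. ✗
Satisfying worlds: {w0, w2, w4, w5, w6}.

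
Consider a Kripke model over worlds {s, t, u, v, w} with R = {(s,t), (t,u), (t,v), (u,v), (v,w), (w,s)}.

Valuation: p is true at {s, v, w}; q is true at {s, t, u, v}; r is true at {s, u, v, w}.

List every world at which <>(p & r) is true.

{t, u, v, w}

s: successors {t}; p & r there: t:F. ✗
t: successors {u, v}; p & r there: u:F, v:T. ✓
u: successors {v}; p & r there: v:T. ✓
v: successors {w}; p & r there: w:T. ✓
w: successors {s}; p & r there: s:T. ✓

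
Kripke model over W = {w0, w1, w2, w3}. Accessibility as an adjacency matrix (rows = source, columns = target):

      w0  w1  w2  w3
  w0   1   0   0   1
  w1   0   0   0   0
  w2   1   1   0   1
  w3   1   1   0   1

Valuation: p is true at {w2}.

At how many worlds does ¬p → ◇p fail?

w0: ¬p is T, ◇p is F. ✗
w1: ¬p is T, ◇p is F. ✗
w2: ¬p is F, ◇p is F. ✓
w3: ¬p is T, ◇p is F. ✗
Satisfying worlds: {w2}.
So ¬p → ◇p fails at the other 3 worlds.

3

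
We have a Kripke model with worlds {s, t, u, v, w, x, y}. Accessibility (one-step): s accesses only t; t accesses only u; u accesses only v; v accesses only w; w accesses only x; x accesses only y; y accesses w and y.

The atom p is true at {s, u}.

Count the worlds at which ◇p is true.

s: successors {t}; p there: t:F. ✗
t: successors {u}; p there: u:T. ✓
u: successors {v}; p there: v:F. ✗
v: successors {w}; p there: w:F. ✗
w: successors {x}; p there: x:F. ✗
x: successors {y}; p there: y:F. ✗
y: successors {w, y}; p there: w:F, y:F. ✗
Satisfying worlds: {t}.

1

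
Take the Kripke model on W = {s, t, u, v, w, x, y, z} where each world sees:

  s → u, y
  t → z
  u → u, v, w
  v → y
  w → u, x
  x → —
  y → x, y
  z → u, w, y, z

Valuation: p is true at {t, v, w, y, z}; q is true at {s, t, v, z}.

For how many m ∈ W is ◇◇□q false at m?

3

s: successors {u, y}; ◇□q there: u:F, y:T. ✓
t: successors {z}; ◇□q there: z:F. ✗
u: successors {u, v, w}; ◇□q there: u:F, v:F, w:T. ✓
v: successors {y}; ◇□q there: y:T. ✓
w: successors {u, x}; ◇□q there: u:F, x:F. ✗
x: no successors, so ◇◇□q fails. ✗
y: successors {x, y}; ◇□q there: x:F, y:T. ✓
z: successors {u, w, y, z}; ◇□q there: u:F, w:T, y:T, z:F. ✓
Satisfying worlds: {s, u, v, y, z}.
So ◇◇□q fails at the other 3 worlds.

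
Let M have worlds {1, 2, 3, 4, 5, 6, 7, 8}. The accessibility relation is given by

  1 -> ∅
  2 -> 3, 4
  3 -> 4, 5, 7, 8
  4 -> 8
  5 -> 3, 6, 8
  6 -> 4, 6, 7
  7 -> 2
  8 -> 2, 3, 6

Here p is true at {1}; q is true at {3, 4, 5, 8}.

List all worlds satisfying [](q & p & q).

{1}

1: no successors, so [](q & p & q) holds vacuously. ✓
2: successors {3, 4}; q & p & q there: 3:F, 4:F. ✗
3: successors {4, 5, 7, 8}; q & p & q there: 4:F, 5:F, 7:F, 8:F. ✗
4: successors {8}; q & p & q there: 8:F. ✗
5: successors {3, 6, 8}; q & p & q there: 3:F, 6:F, 8:F. ✗
6: successors {4, 6, 7}; q & p & q there: 4:F, 6:F, 7:F. ✗
7: successors {2}; q & p & q there: 2:F. ✗
8: successors {2, 3, 6}; q & p & q there: 2:F, 3:F, 6:F. ✗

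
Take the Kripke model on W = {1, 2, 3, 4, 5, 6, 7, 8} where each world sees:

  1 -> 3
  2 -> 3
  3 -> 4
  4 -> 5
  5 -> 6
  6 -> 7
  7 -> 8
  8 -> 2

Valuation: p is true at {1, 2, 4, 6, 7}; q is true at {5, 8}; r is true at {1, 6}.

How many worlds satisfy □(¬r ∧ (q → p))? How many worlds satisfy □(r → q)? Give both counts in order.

For □(¬r ∧ (q → p)):
1: successors {3}; ¬r ∧ (q → p) there: 3:T. ✓
2: successors {3}; ¬r ∧ (q → p) there: 3:T. ✓
3: successors {4}; ¬r ∧ (q → p) there: 4:T. ✓
4: successors {5}; ¬r ∧ (q → p) there: 5:F. ✗
5: successors {6}; ¬r ∧ (q → p) there: 6:F. ✗
6: successors {7}; ¬r ∧ (q → p) there: 7:T. ✓
7: successors {8}; ¬r ∧ (q → p) there: 8:F. ✗
8: successors {2}; ¬r ∧ (q → p) there: 2:T. ✓
— 5 worlds.
For □(r → q):
1: successors {3}; r → q there: 3:T. ✓
2: successors {3}; r → q there: 3:T. ✓
3: successors {4}; r → q there: 4:T. ✓
4: successors {5}; r → q there: 5:T. ✓
5: successors {6}; r → q there: 6:F. ✗
6: successors {7}; r → q there: 7:T. ✓
7: successors {8}; r → q there: 8:T. ✓
8: successors {2}; r → q there: 2:T. ✓
— 7 worlds.

5 and 7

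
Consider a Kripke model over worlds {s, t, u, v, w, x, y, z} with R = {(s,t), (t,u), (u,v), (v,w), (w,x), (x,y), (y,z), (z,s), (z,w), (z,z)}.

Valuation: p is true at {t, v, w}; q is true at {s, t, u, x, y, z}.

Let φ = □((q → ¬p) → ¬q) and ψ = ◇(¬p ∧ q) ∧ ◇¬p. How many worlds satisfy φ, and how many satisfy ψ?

For □((q → ¬p) → ¬q):
s: successors {t}; (q → ¬p) → ¬q there: t:T. ✓
t: successors {u}; (q → ¬p) → ¬q there: u:F. ✗
u: successors {v}; (q → ¬p) → ¬q there: v:T. ✓
v: successors {w}; (q → ¬p) → ¬q there: w:T. ✓
w: successors {x}; (q → ¬p) → ¬q there: x:F. ✗
x: successors {y}; (q → ¬p) → ¬q there: y:F. ✗
y: successors {z}; (q → ¬p) → ¬q there: z:F. ✗
z: successors {s, w, z}; (q → ¬p) → ¬q there: s:F, w:T, z:F. ✗
— 3 worlds.
For ◇(¬p ∧ q) ∧ ◇¬p:
s: ◇(¬p ∧ q) is F, ◇¬p is F. ✗
t: ◇(¬p ∧ q) is T, ◇¬p is T. ✓
u: ◇(¬p ∧ q) is F, ◇¬p is F. ✗
v: ◇(¬p ∧ q) is F, ◇¬p is F. ✗
w: ◇(¬p ∧ q) is T, ◇¬p is T. ✓
x: ◇(¬p ∧ q) is T, ◇¬p is T. ✓
y: ◇(¬p ∧ q) is T, ◇¬p is T. ✓
z: ◇(¬p ∧ q) is T, ◇¬p is T. ✓
— 5 worlds.

3 and 5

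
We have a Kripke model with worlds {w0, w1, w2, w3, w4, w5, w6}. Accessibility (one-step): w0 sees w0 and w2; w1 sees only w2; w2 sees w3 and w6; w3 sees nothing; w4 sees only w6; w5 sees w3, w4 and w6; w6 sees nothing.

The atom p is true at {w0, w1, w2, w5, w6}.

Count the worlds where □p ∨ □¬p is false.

2

w0: □p is T, □¬p is F. ✓
w1: □p is T, □¬p is F. ✓
w2: □p is F, □¬p is F. ✗
w3: □p is T, □¬p is T. ✓
w4: □p is T, □¬p is F. ✓
w5: □p is F, □¬p is F. ✗
w6: □p is T, □¬p is T. ✓
Satisfying worlds: {w0, w1, w3, w4, w6}.
So □p ∨ □¬p fails at the other 2 worlds.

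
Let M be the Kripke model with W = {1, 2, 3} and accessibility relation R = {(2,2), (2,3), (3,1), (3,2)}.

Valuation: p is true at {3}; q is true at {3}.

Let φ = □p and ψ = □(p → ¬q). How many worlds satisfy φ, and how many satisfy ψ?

1 and 2

For □p:
1: no successors, so □p holds vacuously. ✓
2: successors {2, 3}; p there: 2:F, 3:T. ✗
3: successors {1, 2}; p there: 1:F, 2:F. ✗
— 1 world.
For □(p → ¬q):
1: no successors, so □(p → ¬q) holds vacuously. ✓
2: successors {2, 3}; p → ¬q there: 2:T, 3:F. ✗
3: successors {1, 2}; p → ¬q there: 1:T, 2:T. ✓
— 2 worlds.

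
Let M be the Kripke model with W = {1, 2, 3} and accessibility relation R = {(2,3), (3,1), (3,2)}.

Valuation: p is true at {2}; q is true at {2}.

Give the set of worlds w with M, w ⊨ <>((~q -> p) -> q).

1: no successors, so <>((~q -> p) -> q) fails. ✗
2: successors {3}; (~q -> p) -> q there: 3:T. ✓
3: successors {1, 2}; (~q -> p) -> q there: 1:T, 2:T. ✓

{2, 3}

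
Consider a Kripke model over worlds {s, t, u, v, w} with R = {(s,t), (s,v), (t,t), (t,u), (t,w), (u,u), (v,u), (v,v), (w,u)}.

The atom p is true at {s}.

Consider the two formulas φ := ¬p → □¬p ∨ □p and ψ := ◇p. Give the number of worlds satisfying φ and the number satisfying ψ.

For ¬p → □¬p ∨ □p:
s: ¬p is F, □¬p ∨ □p is T. ✓
t: ¬p is T, □¬p ∨ □p is T. ✓
u: ¬p is T, □¬p ∨ □p is T. ✓
v: ¬p is T, □¬p ∨ □p is T. ✓
w: ¬p is T, □¬p ∨ □p is T. ✓
— 5 worlds.
For ◇p:
s: successors {t, v}; p there: t:F, v:F. ✗
t: successors {t, u, w}; p there: t:F, u:F, w:F. ✗
u: successors {u}; p there: u:F. ✗
v: successors {u, v}; p there: u:F, v:F. ✗
w: successors {u}; p there: u:F. ✗
— 0 worlds.

5 and 0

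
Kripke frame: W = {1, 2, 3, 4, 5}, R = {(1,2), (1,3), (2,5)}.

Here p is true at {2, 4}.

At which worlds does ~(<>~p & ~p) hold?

1: <>~p & ~p is T. ✗
2: <>~p & ~p is F. ✓
3: <>~p & ~p is F. ✓
4: <>~p & ~p is F. ✓
5: <>~p & ~p is F. ✓

{2, 3, 4, 5}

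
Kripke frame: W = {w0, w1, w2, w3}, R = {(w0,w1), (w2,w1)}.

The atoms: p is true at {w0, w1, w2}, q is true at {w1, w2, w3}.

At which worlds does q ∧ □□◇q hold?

{w1, w2, w3}

w0: q is F, □□◇q is T. ✗
w1: q is T, □□◇q is T. ✓
w2: q is T, □□◇q is T. ✓
w3: q is T, □□◇q is T. ✓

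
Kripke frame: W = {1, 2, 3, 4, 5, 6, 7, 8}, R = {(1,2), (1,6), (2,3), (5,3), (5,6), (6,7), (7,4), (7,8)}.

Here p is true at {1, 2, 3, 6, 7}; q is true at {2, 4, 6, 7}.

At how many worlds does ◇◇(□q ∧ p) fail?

7

1: successors {2, 6}; ◇(□q ∧ p) there: 2:T, 6:F. ✓
2: successors {3}; ◇(□q ∧ p) there: 3:F. ✗
3: no successors, so ◇◇(□q ∧ p) fails. ✗
4: no successors, so ◇◇(□q ∧ p) fails. ✗
5: successors {3, 6}; ◇(□q ∧ p) there: 3:F, 6:F. ✗
6: successors {7}; ◇(□q ∧ p) there: 7:F. ✗
7: successors {4, 8}; ◇(□q ∧ p) there: 4:F, 8:F. ✗
8: no successors, so ◇◇(□q ∧ p) fails. ✗
Satisfying worlds: {1}.
So ◇◇(□q ∧ p) fails at the other 7 worlds.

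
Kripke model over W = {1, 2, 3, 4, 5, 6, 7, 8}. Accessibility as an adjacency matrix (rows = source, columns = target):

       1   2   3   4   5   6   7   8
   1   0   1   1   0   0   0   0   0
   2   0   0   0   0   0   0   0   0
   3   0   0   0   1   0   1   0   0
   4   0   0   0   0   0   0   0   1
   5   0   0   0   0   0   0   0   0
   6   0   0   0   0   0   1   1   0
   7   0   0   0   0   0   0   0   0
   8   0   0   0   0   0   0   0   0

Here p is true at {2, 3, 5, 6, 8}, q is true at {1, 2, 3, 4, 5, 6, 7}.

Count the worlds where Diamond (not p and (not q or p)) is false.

1: successors {2, 3}; not p and (not q or p) there: 2:F, 3:F. ✗
2: no successors, so Diamond (not p and (not q or p)) fails. ✗
3: successors {4, 6}; not p and (not q or p) there: 4:F, 6:F. ✗
4: successors {8}; not p and (not q or p) there: 8:F. ✗
5: no successors, so Diamond (not p and (not q or p)) fails. ✗
6: successors {6, 7}; not p and (not q or p) there: 6:F, 7:F. ✗
7: no successors, so Diamond (not p and (not q or p)) fails. ✗
8: no successors, so Diamond (not p and (not q or p)) fails. ✗
Satisfying worlds: ∅.
So Diamond (not p and (not q or p)) fails at the other 8 worlds.

8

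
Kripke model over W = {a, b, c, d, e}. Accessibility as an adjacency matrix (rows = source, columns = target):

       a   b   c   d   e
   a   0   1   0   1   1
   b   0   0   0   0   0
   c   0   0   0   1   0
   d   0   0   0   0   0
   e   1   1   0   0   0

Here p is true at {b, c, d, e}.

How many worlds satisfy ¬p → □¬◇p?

a: ¬p is T, □¬◇p is F. ✗
b: ¬p is F, □¬◇p is T. ✓
c: ¬p is F, □¬◇p is T. ✓
d: ¬p is F, □¬◇p is T. ✓
e: ¬p is F, □¬◇p is F. ✓
Satisfying worlds: {b, c, d, e}.

4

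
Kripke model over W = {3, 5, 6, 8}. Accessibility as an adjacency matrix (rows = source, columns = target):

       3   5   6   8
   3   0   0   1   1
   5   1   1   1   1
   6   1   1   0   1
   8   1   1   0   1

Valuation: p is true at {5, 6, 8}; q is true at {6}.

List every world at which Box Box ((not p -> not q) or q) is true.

{3, 5, 6, 8}

3: successors {6, 8}; Box ((not p -> not q) or q) there: 6:T, 8:T. ✓
5: successors {3, 5, 6, 8}; Box ((not p -> not q) or q) there: 3:T, 5:T, 6:T, 8:T. ✓
6: successors {3, 5, 8}; Box ((not p -> not q) or q) there: 3:T, 5:T, 8:T. ✓
8: successors {3, 5, 8}; Box ((not p -> not q) or q) there: 3:T, 5:T, 8:T. ✓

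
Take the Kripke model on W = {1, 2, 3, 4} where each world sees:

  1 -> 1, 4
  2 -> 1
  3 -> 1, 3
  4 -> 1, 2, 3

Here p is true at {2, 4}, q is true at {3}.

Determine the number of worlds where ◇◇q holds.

3

1: successors {1, 4}; ◇q there: 1:F, 4:T. ✓
2: successors {1}; ◇q there: 1:F. ✗
3: successors {1, 3}; ◇q there: 1:F, 3:T. ✓
4: successors {1, 2, 3}; ◇q there: 1:F, 2:F, 3:T. ✓
Satisfying worlds: {1, 3, 4}.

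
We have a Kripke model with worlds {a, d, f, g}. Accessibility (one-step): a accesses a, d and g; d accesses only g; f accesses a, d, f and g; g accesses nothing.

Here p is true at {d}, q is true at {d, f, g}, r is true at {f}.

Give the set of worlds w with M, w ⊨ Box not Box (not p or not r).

a: successors {a, d, g}; not Box (not p or not r) there: a:F, d:F, g:F. ✗
d: successors {g}; not Box (not p or not r) there: g:F. ✗
f: successors {a, d, f, g}; not Box (not p or not r) there: a:F, d:F, f:F, g:F. ✗
g: no successors, so Box not Box (not p or not r) holds vacuously. ✓

{g}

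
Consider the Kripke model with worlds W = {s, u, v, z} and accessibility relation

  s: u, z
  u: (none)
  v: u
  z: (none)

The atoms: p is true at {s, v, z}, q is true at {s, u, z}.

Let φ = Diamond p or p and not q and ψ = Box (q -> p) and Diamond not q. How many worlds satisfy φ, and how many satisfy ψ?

For Diamond p or p and not q:
s: Diamond p is T, p and not q is F. ✓
u: Diamond p is F, p and not q is F. ✗
v: Diamond p is F, p and not q is T. ✓
z: Diamond p is F, p and not q is F. ✗
— 2 worlds.
For Box (q -> p) and Diamond not q:
s: Box (q -> p) is F, Diamond not q is F. ✗
u: Box (q -> p) is T, Diamond not q is F. ✗
v: Box (q -> p) is F, Diamond not q is F. ✗
z: Box (q -> p) is T, Diamond not q is F. ✗
— 0 worlds.

2 and 0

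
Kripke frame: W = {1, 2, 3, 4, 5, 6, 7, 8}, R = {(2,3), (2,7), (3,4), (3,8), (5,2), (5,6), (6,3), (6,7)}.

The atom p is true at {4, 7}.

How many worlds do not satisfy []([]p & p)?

4

1: no successors, so []([]p & p) holds vacuously. ✓
2: successors {3, 7}; []p & p there: 3:F, 7:T. ✗
3: successors {4, 8}; []p & p there: 4:T, 8:F. ✗
4: no successors, so []([]p & p) holds vacuously. ✓
5: successors {2, 6}; []p & p there: 2:F, 6:F. ✗
6: successors {3, 7}; []p & p there: 3:F, 7:T. ✗
7: no successors, so []([]p & p) holds vacuously. ✓
8: no successors, so []([]p & p) holds vacuously. ✓
Satisfying worlds: {1, 4, 7, 8}.
So []([]p & p) fails at the other 4 worlds.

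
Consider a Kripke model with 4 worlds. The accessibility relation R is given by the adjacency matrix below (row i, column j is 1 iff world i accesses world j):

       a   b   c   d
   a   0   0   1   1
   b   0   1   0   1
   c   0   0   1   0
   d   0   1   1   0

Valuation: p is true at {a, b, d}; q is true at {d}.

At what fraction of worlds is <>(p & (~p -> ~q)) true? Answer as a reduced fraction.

3/4

a: successors {c, d}; p & (~p -> ~q) there: c:F, d:T. ✓
b: successors {b, d}; p & (~p -> ~q) there: b:T, d:T. ✓
c: successors {c}; p & (~p -> ~q) there: c:F. ✗
d: successors {b, c}; p & (~p -> ~q) there: b:T, c:F. ✓
That's 3 of 4 worlds, so 3/4.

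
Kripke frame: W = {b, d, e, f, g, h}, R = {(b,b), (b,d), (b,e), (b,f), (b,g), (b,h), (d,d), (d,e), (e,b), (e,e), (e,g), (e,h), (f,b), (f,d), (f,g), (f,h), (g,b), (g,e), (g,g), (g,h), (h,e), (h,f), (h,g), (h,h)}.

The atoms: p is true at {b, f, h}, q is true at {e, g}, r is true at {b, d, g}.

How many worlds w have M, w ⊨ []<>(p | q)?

6

b: successors {b, d, e, f, g, h}; <>(p | q) there: b:T, d:T, e:T, f:T, g:T, h:T. ✓
d: successors {d, e}; <>(p | q) there: d:T, e:T. ✓
e: successors {b, e, g, h}; <>(p | q) there: b:T, e:T, g:T, h:T. ✓
f: successors {b, d, g, h}; <>(p | q) there: b:T, d:T, g:T, h:T. ✓
g: successors {b, e, g, h}; <>(p | q) there: b:T, e:T, g:T, h:T. ✓
h: successors {e, f, g, h}; <>(p | q) there: e:T, f:T, g:T, h:T. ✓
Satisfying worlds: {b, d, e, f, g, h}.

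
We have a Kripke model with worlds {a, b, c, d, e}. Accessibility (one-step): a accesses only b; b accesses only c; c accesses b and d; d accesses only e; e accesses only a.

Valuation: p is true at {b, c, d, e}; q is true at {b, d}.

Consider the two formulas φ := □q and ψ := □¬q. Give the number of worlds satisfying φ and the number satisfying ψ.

2 and 3

For □q:
a: successors {b}; q there: b:T. ✓
b: successors {c}; q there: c:F. ✗
c: successors {b, d}; q there: b:T, d:T. ✓
d: successors {e}; q there: e:F. ✗
e: successors {a}; q there: a:F. ✗
— 2 worlds.
For □¬q:
a: successors {b}; ¬q there: b:F. ✗
b: successors {c}; ¬q there: c:T. ✓
c: successors {b, d}; ¬q there: b:F, d:F. ✗
d: successors {e}; ¬q there: e:T. ✓
e: successors {a}; ¬q there: a:T. ✓
— 3 worlds.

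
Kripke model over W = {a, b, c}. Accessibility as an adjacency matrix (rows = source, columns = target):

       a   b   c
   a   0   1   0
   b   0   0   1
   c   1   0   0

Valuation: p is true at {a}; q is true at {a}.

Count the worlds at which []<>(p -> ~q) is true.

a: successors {b}; <>(p -> ~q) there: b:T. ✓
b: successors {c}; <>(p -> ~q) there: c:F. ✗
c: successors {a}; <>(p -> ~q) there: a:T. ✓
Satisfying worlds: {a, c}.

2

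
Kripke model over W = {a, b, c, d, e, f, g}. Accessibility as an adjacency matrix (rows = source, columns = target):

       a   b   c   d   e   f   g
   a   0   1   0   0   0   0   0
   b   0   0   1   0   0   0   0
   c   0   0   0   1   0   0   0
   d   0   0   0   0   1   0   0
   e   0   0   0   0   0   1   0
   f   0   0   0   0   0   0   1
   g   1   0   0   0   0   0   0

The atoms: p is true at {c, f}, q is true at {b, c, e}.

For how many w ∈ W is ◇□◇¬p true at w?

a: successors {b}; □◇¬p there: b:T. ✓
b: successors {c}; □◇¬p there: c:T. ✓
c: successors {d}; □◇¬p there: d:F. ✗
d: successors {e}; □◇¬p there: e:T. ✓
e: successors {f}; □◇¬p there: f:T. ✓
f: successors {g}; □◇¬p there: g:T. ✓
g: successors {a}; □◇¬p there: a:F. ✗
Satisfying worlds: {a, b, d, e, f}.

5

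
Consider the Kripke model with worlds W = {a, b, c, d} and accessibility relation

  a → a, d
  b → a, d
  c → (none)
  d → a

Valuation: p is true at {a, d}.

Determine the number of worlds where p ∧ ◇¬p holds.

0

a: p is T, ◇¬p is F. ✗
b: p is F, ◇¬p is F. ✗
c: p is F, ◇¬p is F. ✗
d: p is T, ◇¬p is F. ✗
Satisfying worlds: ∅.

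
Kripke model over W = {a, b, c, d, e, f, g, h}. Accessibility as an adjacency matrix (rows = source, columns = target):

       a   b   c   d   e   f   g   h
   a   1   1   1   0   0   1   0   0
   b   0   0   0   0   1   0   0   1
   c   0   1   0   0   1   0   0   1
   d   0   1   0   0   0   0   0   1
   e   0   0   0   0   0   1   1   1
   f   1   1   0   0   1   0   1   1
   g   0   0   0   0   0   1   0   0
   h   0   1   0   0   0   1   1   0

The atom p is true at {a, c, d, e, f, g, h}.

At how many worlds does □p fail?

5

a: successors {a, b, c, f}; p there: a:T, b:F, c:T, f:T. ✗
b: successors {e, h}; p there: e:T, h:T. ✓
c: successors {b, e, h}; p there: b:F, e:T, h:T. ✗
d: successors {b, h}; p there: b:F, h:T. ✗
e: successors {f, g, h}; p there: f:T, g:T, h:T. ✓
f: successors {a, b, e, g, h}; p there: a:T, b:F, e:T, g:T, h:T. ✗
g: successors {f}; p there: f:T. ✓
h: successors {b, f, g}; p there: b:F, f:T, g:T. ✗
Satisfying worlds: {b, e, g}.
So □p fails at the other 5 worlds.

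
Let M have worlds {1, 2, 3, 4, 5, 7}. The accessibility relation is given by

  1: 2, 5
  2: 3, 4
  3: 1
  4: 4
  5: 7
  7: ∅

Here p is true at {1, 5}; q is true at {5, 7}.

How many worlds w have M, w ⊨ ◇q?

2

1: successors {2, 5}; q there: 2:F, 5:T. ✓
2: successors {3, 4}; q there: 3:F, 4:F. ✗
3: successors {1}; q there: 1:F. ✗
4: successors {4}; q there: 4:F. ✗
5: successors {7}; q there: 7:T. ✓
7: no successors, so ◇q fails. ✗
Satisfying worlds: {1, 5}.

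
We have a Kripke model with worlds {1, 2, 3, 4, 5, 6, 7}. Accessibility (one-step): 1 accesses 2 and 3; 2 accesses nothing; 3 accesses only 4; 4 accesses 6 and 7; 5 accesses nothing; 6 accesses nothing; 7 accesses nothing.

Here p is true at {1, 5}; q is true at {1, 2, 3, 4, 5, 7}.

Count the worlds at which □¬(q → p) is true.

6

1: successors {2, 3}; ¬(q → p) there: 2:T, 3:T. ✓
2: no successors, so □¬(q → p) holds vacuously. ✓
3: successors {4}; ¬(q → p) there: 4:T. ✓
4: successors {6, 7}; ¬(q → p) there: 6:F, 7:T. ✗
5: no successors, so □¬(q → p) holds vacuously. ✓
6: no successors, so □¬(q → p) holds vacuously. ✓
7: no successors, so □¬(q → p) holds vacuously. ✓
Satisfying worlds: {1, 2, 3, 5, 6, 7}.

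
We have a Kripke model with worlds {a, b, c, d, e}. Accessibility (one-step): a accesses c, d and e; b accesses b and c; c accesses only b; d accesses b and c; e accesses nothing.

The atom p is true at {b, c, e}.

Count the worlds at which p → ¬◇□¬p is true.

a: p is F, ¬◇□¬p is F. ✓
b: p is T, ¬◇□¬p is T. ✓
c: p is T, ¬◇□¬p is T. ✓
d: p is F, ¬◇□¬p is T. ✓
e: p is T, ¬◇□¬p is T. ✓
Satisfying worlds: {a, b, c, d, e}.

5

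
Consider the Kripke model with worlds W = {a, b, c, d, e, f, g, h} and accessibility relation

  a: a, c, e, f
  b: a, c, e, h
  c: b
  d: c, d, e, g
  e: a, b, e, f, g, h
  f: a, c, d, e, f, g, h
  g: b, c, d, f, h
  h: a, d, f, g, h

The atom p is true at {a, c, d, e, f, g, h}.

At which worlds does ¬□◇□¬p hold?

{a, b, d, e, f, g, h}

a: □◇□¬p is F. ✓
b: □◇□¬p is F. ✓
c: □◇□¬p is T. ✗
d: □◇□¬p is F. ✓
e: □◇□¬p is F. ✓
f: □◇□¬p is F. ✓
g: □◇□¬p is F. ✓
h: □◇□¬p is F. ✓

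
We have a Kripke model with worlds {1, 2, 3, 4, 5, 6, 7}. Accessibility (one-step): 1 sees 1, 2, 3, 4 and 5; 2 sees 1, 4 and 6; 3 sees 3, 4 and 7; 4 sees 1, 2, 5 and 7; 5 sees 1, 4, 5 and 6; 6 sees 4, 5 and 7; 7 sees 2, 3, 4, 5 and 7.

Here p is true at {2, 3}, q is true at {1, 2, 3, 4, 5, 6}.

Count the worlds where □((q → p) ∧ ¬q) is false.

1: successors {1, 2, 3, 4, 5}; (q → p) ∧ ¬q there: 1:F, 2:F, 3:F, 4:F, 5:F. ✗
2: successors {1, 4, 6}; (q → p) ∧ ¬q there: 1:F, 4:F, 6:F. ✗
3: successors {3, 4, 7}; (q → p) ∧ ¬q there: 3:F, 4:F, 7:T. ✗
4: successors {1, 2, 5, 7}; (q → p) ∧ ¬q there: 1:F, 2:F, 5:F, 7:T. ✗
5: successors {1, 4, 5, 6}; (q → p) ∧ ¬q there: 1:F, 4:F, 5:F, 6:F. ✗
6: successors {4, 5, 7}; (q → p) ∧ ¬q there: 4:F, 5:F, 7:T. ✗
7: successors {2, 3, 4, 5, 7}; (q → p) ∧ ¬q there: 2:F, 3:F, 4:F, 5:F, 7:T. ✗
Satisfying worlds: ∅.
So □((q → p) ∧ ¬q) fails at the other 7 worlds.

7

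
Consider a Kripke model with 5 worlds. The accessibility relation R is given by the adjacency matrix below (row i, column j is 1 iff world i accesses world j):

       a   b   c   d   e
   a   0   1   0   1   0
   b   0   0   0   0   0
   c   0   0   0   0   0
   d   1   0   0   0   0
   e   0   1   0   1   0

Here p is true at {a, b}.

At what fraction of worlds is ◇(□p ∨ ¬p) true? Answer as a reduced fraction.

a: successors {b, d}; □p ∨ ¬p there: b:T, d:T. ✓
b: no successors, so ◇(□p ∨ ¬p) fails. ✗
c: no successors, so ◇(□p ∨ ¬p) fails. ✗
d: successors {a}; □p ∨ ¬p there: a:F. ✗
e: successors {b, d}; □p ∨ ¬p there: b:T, d:T. ✓
That's 2 of 5 worlds, so 2/5.

2/5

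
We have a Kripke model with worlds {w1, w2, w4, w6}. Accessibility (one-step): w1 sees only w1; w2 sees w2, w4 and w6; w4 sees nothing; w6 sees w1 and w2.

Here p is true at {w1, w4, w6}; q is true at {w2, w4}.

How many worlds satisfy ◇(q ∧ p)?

w1: successors {w1}; q ∧ p there: w1:F. ✗
w2: successors {w2, w4, w6}; q ∧ p there: w2:F, w4:T, w6:F. ✓
w4: no successors, so ◇(q ∧ p) fails. ✗
w6: successors {w1, w2}; q ∧ p there: w1:F, w2:F. ✗
Satisfying worlds: {w2}.

1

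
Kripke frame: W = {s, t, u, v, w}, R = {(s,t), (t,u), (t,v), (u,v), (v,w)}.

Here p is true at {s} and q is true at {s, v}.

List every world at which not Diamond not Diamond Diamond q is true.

{s, w}

s: Diamond not Diamond Diamond q is F. ✓
t: Diamond not Diamond Diamond q is T. ✗
u: Diamond not Diamond Diamond q is T. ✗
v: Diamond not Diamond Diamond q is T. ✗
w: Diamond not Diamond Diamond q is F. ✓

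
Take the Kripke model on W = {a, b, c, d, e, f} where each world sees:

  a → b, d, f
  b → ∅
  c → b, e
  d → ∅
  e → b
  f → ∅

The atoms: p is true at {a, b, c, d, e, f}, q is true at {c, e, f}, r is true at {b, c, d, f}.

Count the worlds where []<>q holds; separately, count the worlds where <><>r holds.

For []<>q:
a: successors {b, d, f}; <>q there: b:F, d:F, f:F. ✗
b: no successors, so []<>q holds vacuously. ✓
c: successors {b, e}; <>q there: b:F, e:F. ✗
d: no successors, so []<>q holds vacuously. ✓
e: successors {b}; <>q there: b:F. ✗
f: no successors, so []<>q holds vacuously. ✓
— 3 worlds.
For <><>r:
a: successors {b, d, f}; <>r there: b:F, d:F, f:F. ✗
b: no successors, so <><>r fails. ✗
c: successors {b, e}; <>r there: b:F, e:T. ✓
d: no successors, so <><>r fails. ✗
e: successors {b}; <>r there: b:F. ✗
f: no successors, so <><>r fails. ✗
— 1 world.

3 and 1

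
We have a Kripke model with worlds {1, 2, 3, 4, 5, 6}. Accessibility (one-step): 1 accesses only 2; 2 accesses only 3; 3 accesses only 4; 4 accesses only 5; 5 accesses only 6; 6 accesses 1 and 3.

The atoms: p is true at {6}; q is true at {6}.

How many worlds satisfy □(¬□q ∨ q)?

5

1: successors {2}; ¬□q ∨ q there: 2:T. ✓
2: successors {3}; ¬□q ∨ q there: 3:T. ✓
3: successors {4}; ¬□q ∨ q there: 4:T. ✓
4: successors {5}; ¬□q ∨ q there: 5:F. ✗
5: successors {6}; ¬□q ∨ q there: 6:T. ✓
6: successors {1, 3}; ¬□q ∨ q there: 1:T, 3:T. ✓
Satisfying worlds: {1, 2, 3, 5, 6}.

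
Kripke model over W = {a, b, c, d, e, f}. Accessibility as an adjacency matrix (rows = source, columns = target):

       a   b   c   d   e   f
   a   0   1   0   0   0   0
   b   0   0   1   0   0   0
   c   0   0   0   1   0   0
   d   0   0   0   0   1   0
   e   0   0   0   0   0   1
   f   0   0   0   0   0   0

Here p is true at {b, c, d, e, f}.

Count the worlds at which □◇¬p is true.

1

a: successors {b}; ◇¬p there: b:F. ✗
b: successors {c}; ◇¬p there: c:F. ✗
c: successors {d}; ◇¬p there: d:F. ✗
d: successors {e}; ◇¬p there: e:F. ✗
e: successors {f}; ◇¬p there: f:F. ✗
f: no successors, so □◇¬p holds vacuously. ✓
Satisfying worlds: {f}.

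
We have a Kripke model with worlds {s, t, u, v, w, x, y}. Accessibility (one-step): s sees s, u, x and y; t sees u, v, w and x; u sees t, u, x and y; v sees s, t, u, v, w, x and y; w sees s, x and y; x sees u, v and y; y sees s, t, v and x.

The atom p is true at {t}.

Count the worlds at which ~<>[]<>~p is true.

s: <>[]<>~p is T. ✗
t: <>[]<>~p is T. ✗
u: <>[]<>~p is T. ✗
v: <>[]<>~p is T. ✗
w: <>[]<>~p is T. ✗
x: <>[]<>~p is T. ✗
y: <>[]<>~p is T. ✗
Satisfying worlds: ∅.

0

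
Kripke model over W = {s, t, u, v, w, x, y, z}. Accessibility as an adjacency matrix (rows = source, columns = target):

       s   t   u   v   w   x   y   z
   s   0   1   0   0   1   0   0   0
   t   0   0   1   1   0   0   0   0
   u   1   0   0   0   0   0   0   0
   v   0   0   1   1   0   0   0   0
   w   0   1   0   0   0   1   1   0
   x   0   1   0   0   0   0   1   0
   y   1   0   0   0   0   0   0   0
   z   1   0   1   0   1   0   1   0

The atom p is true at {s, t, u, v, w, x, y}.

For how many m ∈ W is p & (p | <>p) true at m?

7

s: p is T, p | <>p is T. ✓
t: p is T, p | <>p is T. ✓
u: p is T, p | <>p is T. ✓
v: p is T, p | <>p is T. ✓
w: p is T, p | <>p is T. ✓
x: p is T, p | <>p is T. ✓
y: p is T, p | <>p is T. ✓
z: p is F, p | <>p is T. ✗
Satisfying worlds: {s, t, u, v, w, x, y}.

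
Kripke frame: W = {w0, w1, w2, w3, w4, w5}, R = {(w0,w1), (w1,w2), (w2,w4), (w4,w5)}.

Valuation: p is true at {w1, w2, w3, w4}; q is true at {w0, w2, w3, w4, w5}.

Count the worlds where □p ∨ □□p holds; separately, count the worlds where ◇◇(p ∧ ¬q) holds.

For □p ∨ □□p:
w0: □p is T, □□p is T. ✓
w1: □p is T, □□p is T. ✓
w2: □p is T, □□p is F. ✓
w3: □p is T, □□p is T. ✓
w4: □p is F, □□p is T. ✓
w5: □p is T, □□p is T. ✓
— 6 worlds.
For ◇◇(p ∧ ¬q):
w0: successors {w1}; ◇(p ∧ ¬q) there: w1:F. ✗
w1: successors {w2}; ◇(p ∧ ¬q) there: w2:F. ✗
w2: successors {w4}; ◇(p ∧ ¬q) there: w4:F. ✗
w3: no successors, so ◇◇(p ∧ ¬q) fails. ✗
w4: successors {w5}; ◇(p ∧ ¬q) there: w5:F. ✗
w5: no successors, so ◇◇(p ∧ ¬q) fails. ✗
— 0 worlds.

6 and 0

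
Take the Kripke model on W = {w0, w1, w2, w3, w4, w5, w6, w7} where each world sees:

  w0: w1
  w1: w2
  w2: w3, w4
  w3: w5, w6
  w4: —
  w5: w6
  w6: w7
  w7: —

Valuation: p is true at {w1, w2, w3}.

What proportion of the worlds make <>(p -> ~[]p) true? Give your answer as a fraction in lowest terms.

5/8

w0: successors {w1}; p -> ~[]p there: w1:F. ✗
w1: successors {w2}; p -> ~[]p there: w2:T. ✓
w2: successors {w3, w4}; p -> ~[]p there: w3:T, w4:T. ✓
w3: successors {w5, w6}; p -> ~[]p there: w5:T, w6:T. ✓
w4: no successors, so <>(p -> ~[]p) fails. ✗
w5: successors {w6}; p -> ~[]p there: w6:T. ✓
w6: successors {w7}; p -> ~[]p there: w7:T. ✓
w7: no successors, so <>(p -> ~[]p) fails. ✗
That's 5 of 8 worlds, so 5/8.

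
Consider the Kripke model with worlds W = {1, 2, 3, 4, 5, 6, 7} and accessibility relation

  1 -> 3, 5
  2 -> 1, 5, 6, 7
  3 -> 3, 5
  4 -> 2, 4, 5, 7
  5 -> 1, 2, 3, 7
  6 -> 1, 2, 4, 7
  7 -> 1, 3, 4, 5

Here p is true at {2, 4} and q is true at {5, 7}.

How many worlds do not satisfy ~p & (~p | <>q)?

2

1: ~p is T, ~p | <>q is T. ✓
2: ~p is F, ~p | <>q is T. ✗
3: ~p is T, ~p | <>q is T. ✓
4: ~p is F, ~p | <>q is T. ✗
5: ~p is T, ~p | <>q is T. ✓
6: ~p is T, ~p | <>q is T. ✓
7: ~p is T, ~p | <>q is T. ✓
Satisfying worlds: {1, 3, 5, 6, 7}.
So ~p & (~p | <>q) fails at the other 2 worlds.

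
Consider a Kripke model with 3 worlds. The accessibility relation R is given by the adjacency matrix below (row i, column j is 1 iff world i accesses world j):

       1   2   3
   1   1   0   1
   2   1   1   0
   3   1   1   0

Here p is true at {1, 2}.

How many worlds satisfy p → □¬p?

1: p is T, □¬p is F. ✗
2: p is T, □¬p is F. ✗
3: p is F, □¬p is F. ✓
Satisfying worlds: {3}.

1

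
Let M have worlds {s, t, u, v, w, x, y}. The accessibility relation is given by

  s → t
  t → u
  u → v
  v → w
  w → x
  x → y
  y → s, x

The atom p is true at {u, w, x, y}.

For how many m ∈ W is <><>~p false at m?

4

s: successors {t}; <>~p there: t:F. ✗
t: successors {u}; <>~p there: u:T. ✓
u: successors {v}; <>~p there: v:F. ✗
v: successors {w}; <>~p there: w:F. ✗
w: successors {x}; <>~p there: x:F. ✗
x: successors {y}; <>~p there: y:T. ✓
y: successors {s, x}; <>~p there: s:T, x:F. ✓
Satisfying worlds: {t, x, y}.
So <><>~p fails at the other 4 worlds.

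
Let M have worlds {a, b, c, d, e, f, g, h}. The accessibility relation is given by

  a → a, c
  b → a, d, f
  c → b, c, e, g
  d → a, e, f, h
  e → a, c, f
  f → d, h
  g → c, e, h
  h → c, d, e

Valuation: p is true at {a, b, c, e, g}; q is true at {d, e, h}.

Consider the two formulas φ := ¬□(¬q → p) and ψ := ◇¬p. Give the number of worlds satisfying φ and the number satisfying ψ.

For ¬□(¬q → p):
a: □(¬q → p) is T. ✗
b: □(¬q → p) is F. ✓
c: □(¬q → p) is T. ✗
d: □(¬q → p) is F. ✓
e: □(¬q → p) is F. ✓
f: □(¬q → p) is T. ✗
g: □(¬q → p) is T. ✗
h: □(¬q → p) is T. ✗
— 3 worlds.
For ◇¬p:
a: successors {a, c}; ¬p there: a:F, c:F. ✗
b: successors {a, d, f}; ¬p there: a:F, d:T, f:T. ✓
c: successors {b, c, e, g}; ¬p there: b:F, c:F, e:F, g:F. ✗
d: successors {a, e, f, h}; ¬p there: a:F, e:F, f:T, h:T. ✓
e: successors {a, c, f}; ¬p there: a:F, c:F, f:T. ✓
f: successors {d, h}; ¬p there: d:T, h:T. ✓
g: successors {c, e, h}; ¬p there: c:F, e:F, h:T. ✓
h: successors {c, d, e}; ¬p there: c:F, d:T, e:F. ✓
— 6 worlds.

3 and 6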